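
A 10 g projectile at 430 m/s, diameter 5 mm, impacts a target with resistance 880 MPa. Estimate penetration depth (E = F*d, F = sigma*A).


A = pi*(d/2)^2 = pi*(5/2)^2 = 19.635 mm^2
E = 0.5*m*v^2 = 0.5*0.01*430^2 = 924.5 J
depth = E/(sigma*A) = 924.5 J / (880 MPa * 19.635 mm^2) = 924.5/(880 * 19.635) m = 0.053505 m ≈ 53.5 mm

53.5 mm


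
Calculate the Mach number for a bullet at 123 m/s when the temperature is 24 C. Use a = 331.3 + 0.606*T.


a = 331.3 + 0.606*(24) = 345.844 m/s
M = v/a = 123/345.844 = 0.3557

0.3557


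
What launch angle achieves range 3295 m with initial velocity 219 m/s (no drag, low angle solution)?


sin(2*theta) = R*g/v0^2 = 3295*9.81/219^2 = 0.673963, theta = arcsin(0.673963)/2 = 21.19°

21.19 degrees


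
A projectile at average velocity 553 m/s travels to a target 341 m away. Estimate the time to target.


t = d/v = 341/553 = 0.6166 s

0.6166 s


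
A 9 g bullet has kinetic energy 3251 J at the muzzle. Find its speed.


v = sqrt(2*E/m) = sqrt(2*3251/0.009) = 850 m/s

850 m/s


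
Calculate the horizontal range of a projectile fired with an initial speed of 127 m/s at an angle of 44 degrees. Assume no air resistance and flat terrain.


R = v0^2 * sin(2*theta) / g = 127^2 * sin(2*44°) / 9.81 = 1643 m

1643 m


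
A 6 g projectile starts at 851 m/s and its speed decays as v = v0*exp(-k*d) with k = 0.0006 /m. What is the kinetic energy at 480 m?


v = v0*exp(-k*d) = 851*exp(-0.0006*480) = 638.047 m/s
E = 0.5*m*v^2 = 0.5*0.006*638.047^2 = 1221 J

1221 J


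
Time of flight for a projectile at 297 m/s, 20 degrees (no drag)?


T = 2*v0*sin(theta)/g = 2*297*sin(20°)/9.81 = 20.71 s

20.71 s


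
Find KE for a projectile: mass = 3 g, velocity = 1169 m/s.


E = 0.5*m*v^2 = 0.5*0.003*1169^2 = 2050 J

2050 J


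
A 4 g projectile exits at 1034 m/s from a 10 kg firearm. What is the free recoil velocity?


v_recoil = m_p * v_p / m_gun = 0.004 * 1034 / 10 = 0.4136 m/s

0.4136 m/s


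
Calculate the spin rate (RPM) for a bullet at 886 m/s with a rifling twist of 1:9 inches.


twist_m = 9*0.0254 = 0.2286 m
spin = v/twist = 886/0.2286 = 3875.766 rev/s
RPM = spin*60 = 3875.766*60 ≈ 232546 RPM

232546 RPM


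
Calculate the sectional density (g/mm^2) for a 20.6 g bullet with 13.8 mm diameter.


SD = m/d^2 = 20.6/13.8^2 = 0.1082 g/mm^2

0.1082 g/mm^2


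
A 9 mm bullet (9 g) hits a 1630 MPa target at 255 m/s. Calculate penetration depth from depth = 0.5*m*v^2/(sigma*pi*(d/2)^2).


A = pi*(d/2)^2 = pi*(9/2)^2 = 63.6173 mm^2
E = 0.5*m*v^2 = 0.5*0.009*255^2 = 292.612 J
depth = E/(sigma*A) = 292.612 J / (1630 MPa * 63.6173 mm^2) = 292.612/(1630 * 63.6173) m = 0.00282183 m ≈ 2.822 mm

2.822 mm


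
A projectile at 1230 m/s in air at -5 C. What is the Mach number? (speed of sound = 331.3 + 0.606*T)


a = 331.3 + 0.606*(-5) = 328.27 m/s
M = v/a = 1230/328.27 = 3.747

3.747


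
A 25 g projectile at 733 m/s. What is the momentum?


p = m*v = 0.025*733 = 18.32 kg·m/s

18.32 kg·m/s


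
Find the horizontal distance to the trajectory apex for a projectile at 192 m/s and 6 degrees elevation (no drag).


R = v0^2*sin(2*theta)/g = 192^2*sin(2*6°)/9.81 = 781.29 m
apex_dist = R/2 = 781.29/2 = 390.6 m

390.6 m


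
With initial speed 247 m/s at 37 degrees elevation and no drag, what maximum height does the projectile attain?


H = (v0*sin(theta))^2 / (2g) = (247*sin(37°))^2 / (2*9.81) = 1126 m

1126 m


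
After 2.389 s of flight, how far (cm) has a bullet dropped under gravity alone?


drop = 0.5*g*t^2 = 0.5*9.81*2.389^2 = 27.9944 m ≈ 2799 cm

2799 cm


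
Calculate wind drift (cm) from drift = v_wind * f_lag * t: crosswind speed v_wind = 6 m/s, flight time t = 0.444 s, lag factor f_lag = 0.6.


drift = v_wind * lag * t = 6 * 0.6 * 0.444 = 1.5984 m ≈ 159.8 cm

159.8 cm


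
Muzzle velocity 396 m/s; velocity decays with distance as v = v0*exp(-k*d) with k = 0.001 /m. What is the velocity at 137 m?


v = v0*exp(-k*d) = 396*exp(-0.001*137) = 345.3 m/s

345.3 m/s


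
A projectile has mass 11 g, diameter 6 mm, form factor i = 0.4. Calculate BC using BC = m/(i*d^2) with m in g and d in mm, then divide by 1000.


BC = m/(i*d^2*1000) = 11/(0.4 * 6^2 * 1000) = 0.0007639

0.0007639


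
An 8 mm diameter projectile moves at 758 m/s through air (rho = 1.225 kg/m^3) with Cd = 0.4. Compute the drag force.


A = pi*(d/2)^2 = pi*(8/2000)^2 = 5.02655e-05 m^2
Fd = 0.5*Cd*rho*A*v^2 = 0.5*0.4*1.225*5.02655e-05*758^2 = 7.076 N

7.076 N


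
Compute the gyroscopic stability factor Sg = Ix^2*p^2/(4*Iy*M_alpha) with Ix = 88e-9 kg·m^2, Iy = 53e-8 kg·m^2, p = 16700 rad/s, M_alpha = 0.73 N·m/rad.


Sg = Ix^2 * p^2 / (4 * Iy * M_alpha) = (88e-9)^2 * 16700^2 / (4 * 53e-8 * 0.73) = 1.396

1.396


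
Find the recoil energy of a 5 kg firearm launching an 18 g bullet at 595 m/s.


v_r = m_p*v_p/m_gun = 0.018*595/5 = 2.142 m/s, E_r = 0.5*m_gun*v_r^2 = 0.5*5*2.142^2 = 11.47 J

11.47 J


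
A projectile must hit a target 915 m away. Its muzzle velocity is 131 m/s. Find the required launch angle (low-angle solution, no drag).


sin(2*theta) = R*g/v0^2 = 915*9.81/131^2 = 0.523055, theta = arcsin(0.523055)/2 = 15.77°

15.77 degrees


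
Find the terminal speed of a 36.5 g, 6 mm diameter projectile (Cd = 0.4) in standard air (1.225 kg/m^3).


A = pi*(d/2)^2 = pi*(6/2000)^2 = 2.82743e-05 m^2
vt = sqrt(2mg/(Cd*rho*A)) = sqrt(2*0.0365*9.81/(0.4 * 1.225 * 2.82743e-05)) = 227.4 m/s

227.4 m/s


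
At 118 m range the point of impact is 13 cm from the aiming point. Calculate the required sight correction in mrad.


1 mrad subtends 1 cm per 10 m of range, so adj = error_cm / (dist_m / 10) = 13 / (118/10) = 1.102 mrad

1.102 mrad


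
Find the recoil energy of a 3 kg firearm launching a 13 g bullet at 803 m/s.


v_r = m_p*v_p/m_gun = 0.013*803/3 = 3.47967 m/s, E_r = 0.5*m_gun*v_r^2 = 0.5*3*3.47967^2 = 18.16 J

18.16 J


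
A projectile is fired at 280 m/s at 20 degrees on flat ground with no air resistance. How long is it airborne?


T = 2*v0*sin(theta)/g = 2*280*sin(20°)/9.81 = 19.52 s

19.52 s


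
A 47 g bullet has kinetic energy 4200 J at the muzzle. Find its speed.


v = sqrt(2*E/m) = sqrt(2*4200/0.047) = 422.8 m/s

422.8 m/s


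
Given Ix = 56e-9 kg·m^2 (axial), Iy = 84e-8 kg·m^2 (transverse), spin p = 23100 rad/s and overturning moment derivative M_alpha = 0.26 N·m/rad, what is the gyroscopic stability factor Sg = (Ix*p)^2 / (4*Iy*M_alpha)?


Sg = Ix^2 * p^2 / (4 * Iy * M_alpha) = (56e-9)^2 * 23100^2 / (4 * 84e-8 * 0.26) = 1.916

1.916


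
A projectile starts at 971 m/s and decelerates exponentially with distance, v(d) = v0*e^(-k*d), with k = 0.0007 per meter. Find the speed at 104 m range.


v = v0*exp(-k*d) = 971*exp(-0.0007*104) = 902.8 m/s

902.8 m/s


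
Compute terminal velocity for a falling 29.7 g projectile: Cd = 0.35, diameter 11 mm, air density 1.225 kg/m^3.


A = pi*(d/2)^2 = pi*(11/2000)^2 = 9.50332e-05 m^2
vt = sqrt(2mg/(Cd*rho*A)) = sqrt(2*0.0297*9.81/(0.35 * 1.225 * 9.50332e-05)) = 119.6 m/s

119.6 m/s


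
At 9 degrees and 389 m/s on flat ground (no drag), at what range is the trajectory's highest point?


R = v0^2*sin(2*theta)/g = 389^2*sin(2*9°)/9.81 = 4766.64 m
apex_dist = R/2 = 4766.64/2 = 2383 m

2383 m


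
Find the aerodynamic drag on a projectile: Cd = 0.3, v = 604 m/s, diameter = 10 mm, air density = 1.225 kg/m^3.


A = pi*(d/2)^2 = pi*(10/2000)^2 = 7.85398e-05 m^2
Fd = 0.5*Cd*rho*A*v^2 = 0.5*0.3*1.225*7.85398e-05*604^2 = 5.265 N

5.265 N


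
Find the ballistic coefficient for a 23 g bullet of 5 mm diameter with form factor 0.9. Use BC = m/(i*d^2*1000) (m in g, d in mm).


BC = m/(i*d^2*1000) = 23/(0.9 * 5^2 * 1000) = 0.001022

0.001022


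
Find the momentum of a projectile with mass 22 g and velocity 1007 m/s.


p = m*v = 0.022*1007 = 22.15 kg·m/s

22.15 kg·m/s


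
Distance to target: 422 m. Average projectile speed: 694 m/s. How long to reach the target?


t = d/v = 422/694 = 0.6081 s

0.6081 s


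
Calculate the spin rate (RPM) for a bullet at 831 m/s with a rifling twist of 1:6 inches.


twist_m = 6*0.0254 = 0.1524 m
spin = v/twist = 831/0.1524 = 5452.756 rev/s
RPM = spin*60 = 5452.756*60 ≈ 327165 RPM

327165 RPM


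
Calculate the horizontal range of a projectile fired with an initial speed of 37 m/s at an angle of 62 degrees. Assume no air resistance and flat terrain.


R = v0^2 * sin(2*theta) / g = 37^2 * sin(2*62°) / 9.81 = 115.7 m

115.7 m


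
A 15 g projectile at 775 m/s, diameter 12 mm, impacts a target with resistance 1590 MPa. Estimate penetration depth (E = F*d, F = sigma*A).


A = pi*(d/2)^2 = pi*(12/2)^2 = 113.097 mm^2
E = 0.5*m*v^2 = 0.5*0.015*775^2 = 4504.69 J
depth = E/(sigma*A) = 4504.69 J / (1590 MPa * 113.097 mm^2) = 4504.69/(1590 * 113.097) m = 0.0250504 m ≈ 25.05 mm

25.05 mm


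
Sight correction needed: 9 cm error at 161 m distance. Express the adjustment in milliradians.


1 mrad subtends 1 cm per 10 m of range, so adj = error_cm / (dist_m / 10) = 9 / (161/10) = 0.559 mrad

0.559 mrad


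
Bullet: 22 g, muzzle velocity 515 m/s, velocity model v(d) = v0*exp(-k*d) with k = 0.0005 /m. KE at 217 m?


v = v0*exp(-k*d) = 515*exp(-0.0005*217) = 462.047 m/s
E = 0.5*m*v^2 = 0.5*0.022*462.047^2 = 2348 J

2348 J


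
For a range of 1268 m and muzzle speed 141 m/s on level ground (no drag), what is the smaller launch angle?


sin(2*theta) = R*g/v0^2 = 1268*9.81/141^2 = 0.625677, theta = arcsin(0.625677)/2 = 19.37°

19.37 degrees


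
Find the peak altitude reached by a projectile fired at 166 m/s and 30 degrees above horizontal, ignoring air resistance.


H = (v0*sin(theta))^2 / (2g) = (166*sin(30°))^2 / (2*9.81) = 351.1 m

351.1 m


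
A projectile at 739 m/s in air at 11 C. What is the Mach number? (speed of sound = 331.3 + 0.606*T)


a = 331.3 + 0.606*(11) = 337.966 m/s
M = v/a = 739/337.966 = 2.187

2.187


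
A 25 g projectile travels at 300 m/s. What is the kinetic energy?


E = 0.5*m*v^2 = 0.5*0.025*300^2 = 1125 J

1125 J


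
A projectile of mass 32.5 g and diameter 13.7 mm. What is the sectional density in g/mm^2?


SD = m/d^2 = 32.5/13.7^2 = 0.1732 g/mm^2

0.1732 g/mm^2


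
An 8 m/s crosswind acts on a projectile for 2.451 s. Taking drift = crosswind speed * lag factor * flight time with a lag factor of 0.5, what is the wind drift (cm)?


drift = v_wind * lag * t = 8 * 0.5 * 2.451 = 9.804 m ≈ 980.4 cm

980.4 cm


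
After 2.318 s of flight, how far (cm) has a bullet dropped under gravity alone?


drop = 0.5*g*t^2 = 0.5*9.81*2.318^2 = 26.3552 m ≈ 2636 cm

2636 cm


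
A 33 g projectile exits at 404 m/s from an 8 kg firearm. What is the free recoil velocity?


v_recoil = m_p * v_p / m_gun = 0.033 * 404 / 8 = 1.667 m/s

1.667 m/s


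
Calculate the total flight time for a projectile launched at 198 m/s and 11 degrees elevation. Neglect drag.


T = 2*v0*sin(theta)/g = 2*198*sin(11°)/9.81 = 7.702 s

7.702 s


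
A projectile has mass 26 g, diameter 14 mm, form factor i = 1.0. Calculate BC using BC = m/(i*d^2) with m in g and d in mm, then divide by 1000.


BC = m/(i*d^2*1000) = 26/(1.0 * 14^2 * 1000) = 0.0001327

0.0001327


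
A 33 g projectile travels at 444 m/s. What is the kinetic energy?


E = 0.5*m*v^2 = 0.5*0.033*444^2 = 3253 J

3253 J


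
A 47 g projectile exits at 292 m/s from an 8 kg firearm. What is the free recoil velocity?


v_recoil = m_p * v_p / m_gun = 0.047 * 292 / 8 = 1.716 m/s

1.716 m/s


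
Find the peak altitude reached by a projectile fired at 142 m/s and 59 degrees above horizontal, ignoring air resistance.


H = (v0*sin(theta))^2 / (2g) = (142*sin(59°))^2 / (2*9.81) = 755.1 m

755.1 m


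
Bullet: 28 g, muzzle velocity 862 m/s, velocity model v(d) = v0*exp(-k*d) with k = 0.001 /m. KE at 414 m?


v = v0*exp(-k*d) = 862*exp(-0.001*414) = 569.783 m/s
E = 0.5*m*v^2 = 0.5*0.028*569.783^2 = 4545 J

4545 J


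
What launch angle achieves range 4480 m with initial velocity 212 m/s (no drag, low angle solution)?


sin(2*theta) = R*g/v0^2 = 4480*9.81/212^2 = 0.977857, theta = arcsin(0.977857)/2 = 38.96°

38.96 degrees


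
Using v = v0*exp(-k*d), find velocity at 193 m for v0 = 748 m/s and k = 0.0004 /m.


v = v0*exp(-k*d) = 748*exp(-0.0004*193) = 692.4 m/s

692.4 m/s


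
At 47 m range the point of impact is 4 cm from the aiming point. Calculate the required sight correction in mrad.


1 mrad subtends 1 cm per 10 m of range, so adj = error_cm / (dist_m / 10) = 4 / (47/10) = 0.8511 mrad

0.8511 mrad


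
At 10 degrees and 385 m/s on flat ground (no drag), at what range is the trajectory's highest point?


R = v0^2*sin(2*theta)/g = 385^2*sin(2*10°)/9.81 = 5167.78 m
apex_dist = R/2 = 5167.78/2 = 2584 m

2584 m


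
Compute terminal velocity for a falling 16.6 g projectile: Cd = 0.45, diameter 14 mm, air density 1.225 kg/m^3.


A = pi*(d/2)^2 = pi*(14/2000)^2 = 1.53938e-04 m^2
vt = sqrt(2mg/(Cd*rho*A)) = sqrt(2*0.0166*9.81/(0.45 * 1.225 * 1.53938e-04)) = 61.95 m/s

61.95 m/s


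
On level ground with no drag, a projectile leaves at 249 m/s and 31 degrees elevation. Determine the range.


R = v0^2 * sin(2*theta) / g = 249^2 * sin(2*31°) / 9.81 = 5580 m

5580 m


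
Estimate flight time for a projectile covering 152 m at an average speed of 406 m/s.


t = d/v = 152/406 = 0.3744 s

0.3744 s


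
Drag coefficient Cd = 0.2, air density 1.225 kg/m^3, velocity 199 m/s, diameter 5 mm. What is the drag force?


A = pi*(d/2)^2 = pi*(5/2000)^2 = 1.96350e-05 m^2
Fd = 0.5*Cd*rho*A*v^2 = 0.5*0.2*1.225*1.96350e-05*199^2 = 0.09525 N

0.09525 N


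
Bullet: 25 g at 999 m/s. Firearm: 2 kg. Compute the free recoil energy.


v_r = m_p*v_p/m_gun = 0.025*999/2 = 12.4875 m/s, E_r = 0.5*m_gun*v_r^2 = 0.5*2*12.4875^2 = 155.9 J

155.9 J


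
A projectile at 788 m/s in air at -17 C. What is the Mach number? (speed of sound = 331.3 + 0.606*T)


a = 331.3 + 0.606*(-17) = 320.998 m/s
M = v/a = 788/320.998 = 2.455

2.455


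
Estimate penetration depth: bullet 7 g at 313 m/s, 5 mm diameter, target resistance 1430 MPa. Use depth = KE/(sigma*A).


A = pi*(d/2)^2 = pi*(5/2)^2 = 19.635 mm^2
E = 0.5*m*v^2 = 0.5*0.007*313^2 = 342.892 J
depth = E/(sigma*A) = 342.892 J / (1430 MPa * 19.635 mm^2) = 342.892/(1430 * 19.635) m = 0.0122121 m ≈ 12.21 mm

12.21 mm


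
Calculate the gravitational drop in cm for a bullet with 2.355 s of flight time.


drop = 0.5*g*t^2 = 0.5*9.81*2.355^2 = 27.2033 m ≈ 2720 cm

2720 cm


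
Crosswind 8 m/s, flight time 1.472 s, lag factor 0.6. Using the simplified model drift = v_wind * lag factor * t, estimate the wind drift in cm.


drift = v_wind * lag * t = 8 * 0.6 * 1.472 = 7.0656 m ≈ 706.6 cm

706.6 cm


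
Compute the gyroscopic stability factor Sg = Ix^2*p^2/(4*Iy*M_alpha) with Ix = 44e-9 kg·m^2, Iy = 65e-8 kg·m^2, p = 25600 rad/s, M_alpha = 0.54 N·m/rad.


Sg = Ix^2 * p^2 / (4 * Iy * M_alpha) = (44e-9)^2 * 25600^2 / (4 * 65e-8 * 0.54) = 0.9037

0.9037


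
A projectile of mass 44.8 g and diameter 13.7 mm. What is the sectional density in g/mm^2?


SD = m/d^2 = 44.8/13.7^2 = 0.2387 g/mm^2

0.2387 g/mm^2


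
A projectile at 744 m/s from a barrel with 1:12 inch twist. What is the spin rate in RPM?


twist_m = 12*0.0254 = 0.3048 m
spin = v/twist = 744/0.3048 = 2440.945 rev/s
RPM = spin*60 = 2440.945*60 ≈ 146457 RPM

146457 RPM


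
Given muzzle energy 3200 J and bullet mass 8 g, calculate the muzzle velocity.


v = sqrt(2*E/m) = sqrt(2*3200/0.008) = 894.4 m/s

894.4 m/s


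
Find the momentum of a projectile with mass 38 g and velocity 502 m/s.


p = m*v = 0.038*502 = 19.08 kg·m/s

19.08 kg·m/s


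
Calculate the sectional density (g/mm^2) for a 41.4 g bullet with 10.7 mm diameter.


SD = m/d^2 = 41.4/10.7^2 = 0.3616 g/mm^2

0.3616 g/mm^2


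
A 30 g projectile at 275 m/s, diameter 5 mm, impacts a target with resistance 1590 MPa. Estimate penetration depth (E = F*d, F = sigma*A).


A = pi*(d/2)^2 = pi*(5/2)^2 = 19.635 mm^2
E = 0.5*m*v^2 = 0.5*0.03*275^2 = 1134.38 J
depth = E/(sigma*A) = 1134.38 J / (1590 MPa * 19.635 mm^2) = 1134.38/(1590 * 19.635) m = 0.0363354 m ≈ 36.34 mm

36.34 mm


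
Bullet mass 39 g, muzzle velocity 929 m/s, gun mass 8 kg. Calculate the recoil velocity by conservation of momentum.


v_recoil = m_p * v_p / m_gun = 0.039 * 929 / 8 = 4.529 m/s

4.529 m/s


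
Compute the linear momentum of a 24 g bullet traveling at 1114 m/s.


p = m*v = 0.024*1114 = 26.74 kg·m/s

26.74 kg·m/s


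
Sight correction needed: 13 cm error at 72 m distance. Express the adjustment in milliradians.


1 mrad subtends 1 cm per 10 m of range, so adj = error_cm / (dist_m / 10) = 13 / (72/10) = 1.806 mrad

1.806 mrad


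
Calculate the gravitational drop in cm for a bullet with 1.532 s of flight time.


drop = 0.5*g*t^2 = 0.5*9.81*1.532^2 = 11.5122 m ≈ 1151 cm

1151 cm


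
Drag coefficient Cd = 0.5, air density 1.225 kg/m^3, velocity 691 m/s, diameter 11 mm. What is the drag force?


A = pi*(d/2)^2 = pi*(11/2000)^2 = 9.50332e-05 m^2
Fd = 0.5*Cd*rho*A*v^2 = 0.5*0.5*1.225*9.50332e-05*691^2 = 13.9 N

13.9 N


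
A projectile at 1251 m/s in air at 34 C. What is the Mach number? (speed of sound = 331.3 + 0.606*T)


a = 331.3 + 0.606*(34) = 351.904 m/s
M = v/a = 1251/351.904 = 3.555

3.555


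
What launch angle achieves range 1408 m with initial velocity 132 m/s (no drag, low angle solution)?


sin(2*theta) = R*g/v0^2 = 1408*9.81/132^2 = 0.792727, theta = arcsin(0.792727)/2 = 26.22°

26.22 degrees


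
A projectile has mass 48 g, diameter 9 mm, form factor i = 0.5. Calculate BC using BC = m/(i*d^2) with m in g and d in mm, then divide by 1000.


BC = m/(i*d^2*1000) = 48/(0.5 * 9^2 * 1000) = 0.001185

0.001185


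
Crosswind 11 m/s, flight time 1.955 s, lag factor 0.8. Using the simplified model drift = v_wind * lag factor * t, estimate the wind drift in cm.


drift = v_wind * lag * t = 11 * 0.8 * 1.955 = 17.204 m ≈ 1720 cm

1720 cm


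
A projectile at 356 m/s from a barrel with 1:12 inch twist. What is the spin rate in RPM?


twist_m = 12*0.0254 = 0.3048 m
spin = v/twist = 356/0.3048 = 1167.979 rev/s
RPM = spin*60 = 1167.979*60 ≈ 70079 RPM

70079 RPM


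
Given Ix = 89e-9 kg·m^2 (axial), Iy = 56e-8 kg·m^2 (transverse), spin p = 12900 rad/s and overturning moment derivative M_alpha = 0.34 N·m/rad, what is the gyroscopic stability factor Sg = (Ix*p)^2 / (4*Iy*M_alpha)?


Sg = Ix^2 * p^2 / (4 * Iy * M_alpha) = (89e-9)^2 * 12900^2 / (4 * 56e-8 * 0.34) = 1.731

1.731


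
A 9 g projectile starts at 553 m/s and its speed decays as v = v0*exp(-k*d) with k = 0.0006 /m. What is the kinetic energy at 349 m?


v = v0*exp(-k*d) = 553*exp(-0.0006*349) = 448.522 m/s
E = 0.5*m*v^2 = 0.5*0.009*448.522^2 = 905.3 J

905.3 J


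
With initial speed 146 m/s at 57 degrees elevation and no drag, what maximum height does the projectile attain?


H = (v0*sin(theta))^2 / (2g) = (146*sin(57°))^2 / (2*9.81) = 764.2 m

764.2 m


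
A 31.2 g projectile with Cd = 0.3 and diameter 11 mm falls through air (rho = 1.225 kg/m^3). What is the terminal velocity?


A = pi*(d/2)^2 = pi*(11/2000)^2 = 9.50332e-05 m^2
vt = sqrt(2mg/(Cd*rho*A)) = sqrt(2*0.0312*9.81/(0.3 * 1.225 * 9.50332e-05)) = 132.4 m/s

132.4 m/s


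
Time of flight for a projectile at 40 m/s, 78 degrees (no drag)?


T = 2*v0*sin(theta)/g = 2*40*sin(78°)/9.81 = 7.977 s

7.977 s


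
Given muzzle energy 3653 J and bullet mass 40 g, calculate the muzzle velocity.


v = sqrt(2*E/m) = sqrt(2*3653/0.04) = 427.4 m/s

427.4 m/s


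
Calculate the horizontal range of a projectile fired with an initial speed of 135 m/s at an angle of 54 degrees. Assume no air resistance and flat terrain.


R = v0^2 * sin(2*theta) / g = 135^2 * sin(2*54°) / 9.81 = 1767 m

1767 m


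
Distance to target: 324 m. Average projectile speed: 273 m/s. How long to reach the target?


t = d/v = 324/273 = 1.187 s

1.187 s


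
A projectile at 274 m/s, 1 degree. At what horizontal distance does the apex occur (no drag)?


R = v0^2*sin(2*theta)/g = 274^2*sin(2*1°)/9.81 = 267.086 m
apex_dist = R/2 = 267.086/2 = 133.5 m

133.5 m


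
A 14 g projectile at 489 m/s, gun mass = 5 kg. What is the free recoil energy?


v_r = m_p*v_p/m_gun = 0.014*489/5 = 1.3692 m/s, E_r = 0.5*m_gun*v_r^2 = 0.5*5*1.3692^2 = 4.687 J

4.687 J


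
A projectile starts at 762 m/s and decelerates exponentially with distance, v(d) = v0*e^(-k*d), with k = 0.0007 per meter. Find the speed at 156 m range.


v = v0*exp(-k*d) = 762*exp(-0.0007*156) = 683.2 m/s

683.2 m/s


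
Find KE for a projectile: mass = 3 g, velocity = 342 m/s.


E = 0.5*m*v^2 = 0.5*0.003*342^2 = 175.4 J

175.4 J


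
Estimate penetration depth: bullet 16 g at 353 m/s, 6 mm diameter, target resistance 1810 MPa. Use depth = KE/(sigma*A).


A = pi*(d/2)^2 = pi*(6/2)^2 = 28.2743 mm^2
E = 0.5*m*v^2 = 0.5*0.016*353^2 = 996.872 J
depth = E/(sigma*A) = 996.872 J / (1810 MPa * 28.2743 mm^2) = 996.872/(1810 * 28.2743) m = 0.0194791 m ≈ 19.48 mm

19.48 mm


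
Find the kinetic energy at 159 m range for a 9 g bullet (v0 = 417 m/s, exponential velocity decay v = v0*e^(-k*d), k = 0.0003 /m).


v = v0*exp(-k*d) = 417*exp(-0.0003*159) = 397.576 m/s
E = 0.5*m*v^2 = 0.5*0.009*397.576^2 = 711.3 J

711.3 J


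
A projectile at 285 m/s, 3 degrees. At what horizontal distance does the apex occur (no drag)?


R = v0^2*sin(2*theta)/g = 285^2*sin(2*3°)/9.81 = 865.476 m
apex_dist = R/2 = 865.476/2 = 432.7 m

432.7 m


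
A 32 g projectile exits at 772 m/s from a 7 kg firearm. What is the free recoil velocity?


v_recoil = m_p * v_p / m_gun = 0.032 * 772 / 7 = 3.529 m/s

3.529 m/s


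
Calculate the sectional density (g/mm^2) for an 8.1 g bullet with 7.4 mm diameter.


SD = m/d^2 = 8.1/7.4^2 = 0.1479 g/mm^2

0.1479 g/mm^2


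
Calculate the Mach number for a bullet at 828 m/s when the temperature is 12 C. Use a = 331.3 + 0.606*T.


a = 331.3 + 0.606*(12) = 338.572 m/s
M = v/a = 828/338.572 = 2.446

2.446


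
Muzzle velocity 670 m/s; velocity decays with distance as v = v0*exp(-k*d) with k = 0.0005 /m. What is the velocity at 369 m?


v = v0*exp(-k*d) = 670*exp(-0.0005*369) = 557.1 m/s

557.1 m/s


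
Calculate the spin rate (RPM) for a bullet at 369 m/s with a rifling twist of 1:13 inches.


twist_m = 13*0.0254 = 0.3302 m
spin = v/twist = 369/0.3302 = 1117.505 rev/s
RPM = spin*60 = 1117.505*60 ≈ 67050 RPM

67050 RPM


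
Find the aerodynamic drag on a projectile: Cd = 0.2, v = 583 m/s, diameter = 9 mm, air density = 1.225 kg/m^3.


A = pi*(d/2)^2 = pi*(9/2000)^2 = 6.36173e-05 m^2
Fd = 0.5*Cd*rho*A*v^2 = 0.5*0.2*1.225*6.36173e-05*583^2 = 2.649 N

2.649 N


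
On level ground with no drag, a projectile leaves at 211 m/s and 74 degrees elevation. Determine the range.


R = v0^2 * sin(2*theta) / g = 211^2 * sin(2*74°) / 9.81 = 2405 m

2405 m


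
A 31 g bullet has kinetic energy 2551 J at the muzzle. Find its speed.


v = sqrt(2*E/m) = sqrt(2*2551/0.031) = 405.7 m/s

405.7 m/s


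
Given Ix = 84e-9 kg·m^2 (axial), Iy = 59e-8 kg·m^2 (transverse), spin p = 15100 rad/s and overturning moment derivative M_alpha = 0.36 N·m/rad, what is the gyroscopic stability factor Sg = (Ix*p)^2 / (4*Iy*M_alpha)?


Sg = Ix^2 * p^2 / (4 * Iy * M_alpha) = (84e-9)^2 * 15100^2 / (4 * 59e-8 * 0.36) = 1.894

1.894


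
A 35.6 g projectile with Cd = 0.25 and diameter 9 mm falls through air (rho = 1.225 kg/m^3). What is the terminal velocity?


A = pi*(d/2)^2 = pi*(9/2000)^2 = 6.36173e-05 m^2
vt = sqrt(2mg/(Cd*rho*A)) = sqrt(2*0.0356*9.81/(0.25 * 1.225 * 6.36173e-05)) = 189.3 m/s

189.3 m/s


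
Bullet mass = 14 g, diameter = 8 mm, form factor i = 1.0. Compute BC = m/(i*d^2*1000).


BC = m/(i*d^2*1000) = 14/(1.0 * 8^2 * 1000) = 0.0002188

0.0002188


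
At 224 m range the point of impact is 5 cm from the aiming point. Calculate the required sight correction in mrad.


1 mrad subtends 1 cm per 10 m of range, so adj = error_cm / (dist_m / 10) = 5 / (224/10) = 0.2232 mrad

0.2232 mrad


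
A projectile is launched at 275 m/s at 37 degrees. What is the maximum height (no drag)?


H = (v0*sin(theta))^2 / (2g) = (275*sin(37°))^2 / (2*9.81) = 1396 m

1396 m


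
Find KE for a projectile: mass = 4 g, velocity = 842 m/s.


E = 0.5*m*v^2 = 0.5*0.004*842^2 = 1418 J

1418 J


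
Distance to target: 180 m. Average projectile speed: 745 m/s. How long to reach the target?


t = d/v = 180/745 = 0.2416 s

0.2416 s


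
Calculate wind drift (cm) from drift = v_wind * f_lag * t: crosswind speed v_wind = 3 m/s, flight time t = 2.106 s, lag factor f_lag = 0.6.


drift = v_wind * lag * t = 3 * 0.6 * 2.106 = 3.7908 m ≈ 379.1 cm

379.1 cm


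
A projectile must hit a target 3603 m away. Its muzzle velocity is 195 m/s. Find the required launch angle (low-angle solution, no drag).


sin(2*theta) = R*g/v0^2 = 3603*9.81/195^2 = 0.929531, theta = arcsin(0.929531)/2 = 34.18°

34.18 degrees


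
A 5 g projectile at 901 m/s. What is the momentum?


p = m*v = 0.005*901 = 4.505 kg·m/s

4.505 kg·m/s


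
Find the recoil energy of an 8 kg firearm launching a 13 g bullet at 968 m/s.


v_r = m_p*v_p/m_gun = 0.013*968/8 = 1.573 m/s, E_r = 0.5*m_gun*v_r^2 = 0.5*8*1.573^2 = 9.897 J

9.897 J


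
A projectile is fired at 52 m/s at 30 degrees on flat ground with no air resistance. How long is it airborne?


T = 2*v0*sin(theta)/g = 2*52*sin(30°)/9.81 = 5.301 s

5.301 s


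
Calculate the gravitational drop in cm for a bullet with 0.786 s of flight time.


drop = 0.5*g*t^2 = 0.5*9.81*0.786^2 = 3.03029 m ≈ 303 cm

303 cm


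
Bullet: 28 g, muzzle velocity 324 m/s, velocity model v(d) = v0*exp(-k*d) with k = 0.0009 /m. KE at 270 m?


v = v0*exp(-k*d) = 324*exp(-0.0009*270) = 254.104 m/s
E = 0.5*m*v^2 = 0.5*0.028*254.104^2 = 904 J

904 J


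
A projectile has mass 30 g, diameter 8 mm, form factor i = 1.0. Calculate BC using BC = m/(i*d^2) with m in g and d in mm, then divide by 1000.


BC = m/(i*d^2*1000) = 30/(1.0 * 8^2 * 1000) = 0.0004687

0.0004687


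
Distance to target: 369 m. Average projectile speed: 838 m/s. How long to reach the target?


t = d/v = 369/838 = 0.4403 s

0.4403 s


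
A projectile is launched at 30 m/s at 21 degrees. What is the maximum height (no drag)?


H = (v0*sin(theta))^2 / (2g) = (30*sin(21°))^2 / (2*9.81) = 5.891 m

5.891 m


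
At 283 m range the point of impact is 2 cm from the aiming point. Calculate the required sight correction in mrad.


1 mrad subtends 1 cm per 10 m of range, so adj = error_cm / (dist_m / 10) = 2 / (283/10) = 0.07067 mrad

0.07067 mrad


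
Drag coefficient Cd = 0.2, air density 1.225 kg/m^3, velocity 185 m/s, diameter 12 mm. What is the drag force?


A = pi*(d/2)^2 = pi*(12/2000)^2 = 1.13097e-04 m^2
Fd = 0.5*Cd*rho*A*v^2 = 0.5*0.2*1.225*1.13097e-04*185^2 = 0.4742 N

0.4742 N


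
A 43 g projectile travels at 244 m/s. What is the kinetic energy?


E = 0.5*m*v^2 = 0.5*0.043*244^2 = 1280 J

1280 J


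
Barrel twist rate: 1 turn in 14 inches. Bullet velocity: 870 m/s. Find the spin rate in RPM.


twist_m = 14*0.0254 = 0.3556 m
spin = v/twist = 870/0.3556 = 2446.569 rev/s
RPM = spin*60 = 2446.569*60 ≈ 146794 RPM

146794 RPM


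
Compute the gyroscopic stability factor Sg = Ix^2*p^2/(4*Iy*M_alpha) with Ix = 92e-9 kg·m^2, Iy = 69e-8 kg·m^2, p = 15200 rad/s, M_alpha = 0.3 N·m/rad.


Sg = Ix^2 * p^2 / (4 * Iy * M_alpha) = (92e-9)^2 * 15200^2 / (4 * 69e-8 * 0.3) = 2.362

2.362


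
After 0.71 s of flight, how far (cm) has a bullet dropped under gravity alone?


drop = 0.5*g*t^2 = 0.5*9.81*0.71^2 = 2.47261 m ≈ 247.3 cm

247.3 cm


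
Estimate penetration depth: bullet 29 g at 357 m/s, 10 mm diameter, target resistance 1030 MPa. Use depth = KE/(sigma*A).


A = pi*(d/2)^2 = pi*(10/2)^2 = 78.5398 mm^2
E = 0.5*m*v^2 = 0.5*0.029*357^2 = 1848.01 J
depth = E/(sigma*A) = 1848.01 J / (1030 MPa * 78.5398 mm^2) = 1848.01/(1030 * 78.5398) m = 0.0228443 m ≈ 22.84 mm

22.84 mm


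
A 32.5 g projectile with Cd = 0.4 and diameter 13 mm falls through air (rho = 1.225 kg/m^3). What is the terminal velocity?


A = pi*(d/2)^2 = pi*(13/2000)^2 = 1.32732e-04 m^2
vt = sqrt(2mg/(Cd*rho*A)) = sqrt(2*0.0325*9.81/(0.4 * 1.225 * 1.32732e-04)) = 99.02 m/s

99.02 m/s


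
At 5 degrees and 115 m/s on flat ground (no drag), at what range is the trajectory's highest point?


R = v0^2*sin(2*theta)/g = 115^2*sin(2*5°)/9.81 = 234.098 m
apex_dist = R/2 = 234.098/2 = 117 m

117 m


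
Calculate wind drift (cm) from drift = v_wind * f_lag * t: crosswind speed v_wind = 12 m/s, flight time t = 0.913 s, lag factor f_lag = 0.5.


drift = v_wind * lag * t = 12 * 0.5 * 0.913 = 5.478 m ≈ 547.8 cm

547.8 cm


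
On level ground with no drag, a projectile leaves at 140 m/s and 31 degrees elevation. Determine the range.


R = v0^2 * sin(2*theta) / g = 140^2 * sin(2*31°) / 9.81 = 1764 m

1764 m


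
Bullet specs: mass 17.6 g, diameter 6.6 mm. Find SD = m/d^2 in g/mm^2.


SD = m/d^2 = 17.6/6.6^2 = 0.404 g/mm^2

0.404 g/mm^2


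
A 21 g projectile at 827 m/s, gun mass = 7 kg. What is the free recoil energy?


v_r = m_p*v_p/m_gun = 0.021*827/7 = 2.481 m/s, E_r = 0.5*m_gun*v_r^2 = 0.5*7*2.481^2 = 21.54 J

21.54 J


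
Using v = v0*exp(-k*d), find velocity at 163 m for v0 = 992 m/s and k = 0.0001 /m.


v = v0*exp(-k*d) = 992*exp(-0.0001*163) = 976 m/s

976 m/s


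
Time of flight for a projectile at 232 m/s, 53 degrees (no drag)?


T = 2*v0*sin(theta)/g = 2*232*sin(53°)/9.81 = 37.77 s

37.77 s


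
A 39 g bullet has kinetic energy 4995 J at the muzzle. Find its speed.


v = sqrt(2*E/m) = sqrt(2*4995/0.039) = 506.1 m/s

506.1 m/s


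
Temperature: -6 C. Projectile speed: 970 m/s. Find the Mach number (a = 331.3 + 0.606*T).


a = 331.3 + 0.606*(-6) = 327.664 m/s
M = v/a = 970/327.664 = 2.96

2.96


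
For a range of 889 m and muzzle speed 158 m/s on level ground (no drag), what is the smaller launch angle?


sin(2*theta) = R*g/v0^2 = 889*9.81/158^2 = 0.349347, theta = arcsin(0.349347)/2 = 10.22°

10.22 degrees


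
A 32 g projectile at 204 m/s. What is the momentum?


p = m*v = 0.032*204 = 6.528 kg·m/s

6.528 kg·m/s


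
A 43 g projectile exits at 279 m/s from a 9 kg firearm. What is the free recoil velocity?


v_recoil = m_p * v_p / m_gun = 0.043 * 279 / 9 = 1.333 m/s

1.333 m/s


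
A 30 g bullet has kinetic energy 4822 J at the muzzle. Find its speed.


v = sqrt(2*E/m) = sqrt(2*4822/0.03) = 567 m/s

567 m/s


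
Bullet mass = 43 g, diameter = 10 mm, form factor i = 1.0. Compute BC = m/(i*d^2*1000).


BC = m/(i*d^2*1000) = 43/(1.0 * 10^2 * 1000) = 0.00043

0.00043


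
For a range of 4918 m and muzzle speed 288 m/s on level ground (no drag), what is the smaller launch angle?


sin(2*theta) = R*g/v0^2 = 4918*9.81/288^2 = 0.581664, theta = arcsin(0.581664)/2 = 17.78°

17.78 degrees


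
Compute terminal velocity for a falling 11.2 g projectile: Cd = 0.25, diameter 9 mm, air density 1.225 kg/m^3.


A = pi*(d/2)^2 = pi*(9/2000)^2 = 6.36173e-05 m^2
vt = sqrt(2mg/(Cd*rho*A)) = sqrt(2*0.0112*9.81/(0.25 * 1.225 * 6.36173e-05)) = 106.2 m/s

106.2 m/s


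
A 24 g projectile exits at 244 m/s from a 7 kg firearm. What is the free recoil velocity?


v_recoil = m_p * v_p / m_gun = 0.024 * 244 / 7 = 0.8366 m/s

0.8366 m/s


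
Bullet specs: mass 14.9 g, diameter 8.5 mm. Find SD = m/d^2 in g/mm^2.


SD = m/d^2 = 14.9/8.5^2 = 0.2062 g/mm^2

0.2062 g/mm^2


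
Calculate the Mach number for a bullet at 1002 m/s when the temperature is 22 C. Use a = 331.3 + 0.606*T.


a = 331.3 + 0.606*(22) = 344.632 m/s
M = v/a = 1002/344.632 = 2.907

2.907


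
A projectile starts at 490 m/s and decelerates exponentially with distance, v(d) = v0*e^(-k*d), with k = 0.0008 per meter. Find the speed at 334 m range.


v = v0*exp(-k*d) = 490*exp(-0.0008*334) = 375.1 m/s

375.1 m/s


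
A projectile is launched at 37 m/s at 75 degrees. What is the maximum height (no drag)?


H = (v0*sin(theta))^2 / (2g) = (37*sin(75°))^2 / (2*9.81) = 65.1 m

65.1 m


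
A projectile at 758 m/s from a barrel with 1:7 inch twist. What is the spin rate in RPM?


twist_m = 7*0.0254 = 0.1778 m
spin = v/twist = 758/0.1778 = 4263.217 rev/s
RPM = spin*60 = 4263.217*60 ≈ 255793 RPM

255793 RPM


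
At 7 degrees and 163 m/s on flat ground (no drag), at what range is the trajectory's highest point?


R = v0^2*sin(2*theta)/g = 163^2*sin(2*7°)/9.81 = 655.211 m
apex_dist = R/2 = 655.211/2 = 327.6 m

327.6 m


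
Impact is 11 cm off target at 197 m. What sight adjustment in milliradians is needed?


1 mrad subtends 1 cm per 10 m of range, so adj = error_cm / (dist_m / 10) = 11 / (197/10) = 0.5584 mrad

0.5584 mrad


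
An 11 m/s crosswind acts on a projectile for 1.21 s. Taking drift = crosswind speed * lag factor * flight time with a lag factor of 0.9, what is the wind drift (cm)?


drift = v_wind * lag * t = 11 * 0.9 * 1.21 = 11.979 m ≈ 1198 cm

1198 cm


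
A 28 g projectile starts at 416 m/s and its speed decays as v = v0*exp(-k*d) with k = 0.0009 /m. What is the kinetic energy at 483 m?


v = v0*exp(-k*d) = 416*exp(-0.0009*483) = 269.343 m/s
E = 0.5*m*v^2 = 0.5*0.028*269.343^2 = 1016 J

1016 J


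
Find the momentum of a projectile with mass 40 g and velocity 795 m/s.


p = m*v = 0.04*795 = 31.8 kg·m/s

31.8 kg·m/s


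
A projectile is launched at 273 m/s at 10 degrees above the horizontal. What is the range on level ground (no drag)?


R = v0^2 * sin(2*theta) / g = 273^2 * sin(2*10°) / 9.81 = 2598 m

2598 m


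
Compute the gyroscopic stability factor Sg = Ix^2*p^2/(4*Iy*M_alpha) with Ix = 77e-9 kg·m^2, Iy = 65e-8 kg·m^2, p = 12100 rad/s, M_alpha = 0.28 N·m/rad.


Sg = Ix^2 * p^2 / (4 * Iy * M_alpha) = (77e-9)^2 * 12100^2 / (4 * 65e-8 * 0.28) = 1.192

1.192


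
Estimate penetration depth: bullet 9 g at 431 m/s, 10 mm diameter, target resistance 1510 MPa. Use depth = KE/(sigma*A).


A = pi*(d/2)^2 = pi*(10/2)^2 = 78.5398 mm^2
E = 0.5*m*v^2 = 0.5*0.009*431^2 = 835.924 J
depth = E/(sigma*A) = 835.924 J / (1510 MPa * 78.5398 mm^2) = 835.924/(1510 * 78.5398) m = 0.00704856 m ≈ 7.049 mm

7.049 mm


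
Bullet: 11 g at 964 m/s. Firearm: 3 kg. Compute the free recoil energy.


v_r = m_p*v_p/m_gun = 0.011*964/3 = 3.53467 m/s, E_r = 0.5*m_gun*v_r^2 = 0.5*3*3.53467^2 = 18.74 J

18.74 J


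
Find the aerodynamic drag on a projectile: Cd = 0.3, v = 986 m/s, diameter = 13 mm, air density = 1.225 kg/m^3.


A = pi*(d/2)^2 = pi*(13/2000)^2 = 1.32732e-04 m^2
Fd = 0.5*Cd*rho*A*v^2 = 0.5*0.3*1.225*1.32732e-04*986^2 = 23.71 N

23.71 N


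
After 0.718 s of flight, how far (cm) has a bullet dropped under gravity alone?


drop = 0.5*g*t^2 = 0.5*9.81*0.718^2 = 2.52865 m ≈ 252.9 cm

252.9 cm


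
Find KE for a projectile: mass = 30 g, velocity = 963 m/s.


E = 0.5*m*v^2 = 0.5*0.03*963^2 = 13911 J

13911 J


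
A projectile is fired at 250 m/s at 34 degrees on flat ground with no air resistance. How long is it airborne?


T = 2*v0*sin(theta)/g = 2*250*sin(34°)/9.81 = 28.5 s

28.5 s


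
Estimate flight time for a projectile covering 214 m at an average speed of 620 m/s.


t = d/v = 214/620 = 0.3452 s

0.3452 s


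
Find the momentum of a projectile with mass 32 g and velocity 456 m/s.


p = m*v = 0.032*456 = 14.59 kg·m/s

14.59 kg·m/s


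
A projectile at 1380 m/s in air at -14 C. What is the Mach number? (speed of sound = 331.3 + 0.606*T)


a = 331.3 + 0.606*(-14) = 322.816 m/s
M = v/a = 1380/322.816 = 4.275

4.275


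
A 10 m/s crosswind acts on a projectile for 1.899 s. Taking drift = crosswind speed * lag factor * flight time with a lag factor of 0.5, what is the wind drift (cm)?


drift = v_wind * lag * t = 10 * 0.5 * 1.899 = 9.495 m ≈ 949.5 cm

949.5 cm


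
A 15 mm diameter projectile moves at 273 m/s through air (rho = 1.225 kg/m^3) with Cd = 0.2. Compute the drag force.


A = pi*(d/2)^2 = pi*(15/2000)^2 = 1.76715e-04 m^2
Fd = 0.5*Cd*rho*A*v^2 = 0.5*0.2*1.225*1.76715e-04*273^2 = 1.613 N

1.613 N


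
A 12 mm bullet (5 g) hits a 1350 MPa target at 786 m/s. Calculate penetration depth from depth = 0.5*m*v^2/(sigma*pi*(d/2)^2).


A = pi*(d/2)^2 = pi*(12/2)^2 = 113.097 mm^2
E = 0.5*m*v^2 = 0.5*0.005*786^2 = 1544.49 J
depth = E/(sigma*A) = 1544.49 J / (1350 MPa * 113.097 mm^2) = 1544.49/(1350 * 113.097) m = 0.0101158 m ≈ 10.12 mm

10.12 mm


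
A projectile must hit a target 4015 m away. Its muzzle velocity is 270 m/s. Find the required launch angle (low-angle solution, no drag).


sin(2*theta) = R*g/v0^2 = 4015*9.81/270^2 = 0.54029, theta = arcsin(0.54029)/2 = 16.35°

16.35 degrees


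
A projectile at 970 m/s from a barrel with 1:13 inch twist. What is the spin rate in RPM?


twist_m = 13*0.0254 = 0.3302 m
spin = v/twist = 970/0.3302 = 2937.614 rev/s
RPM = spin*60 = 2937.614*60 ≈ 176257 RPM

176257 RPM


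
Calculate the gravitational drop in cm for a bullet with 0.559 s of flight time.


drop = 0.5*g*t^2 = 0.5*9.81*0.559^2 = 1.53272 m ≈ 153.3 cm

153.3 cm


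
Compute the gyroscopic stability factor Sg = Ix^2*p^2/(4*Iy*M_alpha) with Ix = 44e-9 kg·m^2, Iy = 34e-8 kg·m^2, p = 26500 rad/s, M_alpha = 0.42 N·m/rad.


Sg = Ix^2 * p^2 / (4 * Iy * M_alpha) = (44e-9)^2 * 26500^2 / (4 * 34e-8 * 0.42) = 2.38

2.38


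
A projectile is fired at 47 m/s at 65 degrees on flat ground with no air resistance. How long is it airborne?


T = 2*v0*sin(theta)/g = 2*47*sin(65°)/9.81 = 8.684 s

8.684 s


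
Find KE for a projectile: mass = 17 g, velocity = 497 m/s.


E = 0.5*m*v^2 = 0.5*0.017*497^2 = 2100 J

2100 J


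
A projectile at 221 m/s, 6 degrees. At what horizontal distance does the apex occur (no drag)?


R = v0^2*sin(2*theta)/g = 221^2*sin(2*6°)/9.81 = 1035.13 m
apex_dist = R/2 = 1035.13/2 = 517.6 m

517.6 m


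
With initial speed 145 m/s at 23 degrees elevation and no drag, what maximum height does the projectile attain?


H = (v0*sin(theta))^2 / (2g) = (145*sin(23°))^2 / (2*9.81) = 163.6 m

163.6 m


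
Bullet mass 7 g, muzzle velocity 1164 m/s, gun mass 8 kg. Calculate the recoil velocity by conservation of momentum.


v_recoil = m_p * v_p / m_gun = 0.007 * 1164 / 8 = 1.018 m/s

1.018 m/s


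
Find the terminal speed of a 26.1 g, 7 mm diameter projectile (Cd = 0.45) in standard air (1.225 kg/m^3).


A = pi*(d/2)^2 = pi*(7/2000)^2 = 3.84845e-05 m^2
vt = sqrt(2mg/(Cd*rho*A)) = sqrt(2*0.0261*9.81/(0.45 * 1.225 * 3.84845e-05)) = 155.4 m/s

155.4 m/s


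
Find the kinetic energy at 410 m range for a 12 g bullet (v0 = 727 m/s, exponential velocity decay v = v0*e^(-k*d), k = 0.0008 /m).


v = v0*exp(-k*d) = 727*exp(-0.0008*410) = 523.704 m/s
E = 0.5*m*v^2 = 0.5*0.012*523.704^2 = 1646 J

1646 J


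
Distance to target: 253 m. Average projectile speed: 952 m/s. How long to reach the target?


t = d/v = 253/952 = 0.2658 s

0.2658 s


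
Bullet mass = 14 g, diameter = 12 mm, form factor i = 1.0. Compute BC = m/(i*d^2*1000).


BC = m/(i*d^2*1000) = 14/(1.0 * 12^2 * 1000) = 9.722e-05

9.722e-05


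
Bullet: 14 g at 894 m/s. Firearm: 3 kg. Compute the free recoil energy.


v_r = m_p*v_p/m_gun = 0.014*894/3 = 4.172 m/s, E_r = 0.5*m_gun*v_r^2 = 0.5*3*4.172^2 = 26.11 J

26.11 J


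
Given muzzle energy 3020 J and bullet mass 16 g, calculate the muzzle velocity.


v = sqrt(2*E/m) = sqrt(2*3020/0.016) = 614.4 m/s

614.4 m/s
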